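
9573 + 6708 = 16281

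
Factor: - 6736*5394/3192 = -2^2*7^ ( - 1)*19^(-1)*29^1 * 31^1 *421^1 = - 1513916/133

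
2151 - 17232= -15081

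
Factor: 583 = 11^1*53^1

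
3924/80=981/20 = 49.05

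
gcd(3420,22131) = 9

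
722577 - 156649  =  565928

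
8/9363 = 8/9363 = 0.00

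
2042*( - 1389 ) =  - 2836338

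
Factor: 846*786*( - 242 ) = - 160919352  =  - 2^3*3^3*11^2*47^1 * 131^1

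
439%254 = 185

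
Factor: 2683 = 2683^1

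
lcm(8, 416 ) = 416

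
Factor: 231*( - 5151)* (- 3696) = 2^4*3^3*7^2*11^2*17^1 * 101^1 = 4397800176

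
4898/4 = 2449/2  =  1224.50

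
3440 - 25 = 3415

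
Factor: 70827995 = 5^1*7^1*881^1 * 2297^1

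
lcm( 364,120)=10920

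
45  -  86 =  - 41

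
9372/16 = 2343/4= 585.75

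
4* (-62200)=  - 248800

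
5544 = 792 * 7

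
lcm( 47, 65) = 3055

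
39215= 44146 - 4931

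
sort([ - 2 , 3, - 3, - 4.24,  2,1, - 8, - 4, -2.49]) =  [ - 8, - 4.24, - 4, - 3, - 2.49, - 2, 1, 2, 3]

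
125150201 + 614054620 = 739204821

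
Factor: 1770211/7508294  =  2^(  -  1 )* 19^1*93169^1*3754147^( - 1)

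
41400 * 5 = 207000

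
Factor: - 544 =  - 2^5*17^1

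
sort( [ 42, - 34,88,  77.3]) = [ - 34,42, 77.3,88]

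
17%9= 8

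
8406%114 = 84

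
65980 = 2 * 32990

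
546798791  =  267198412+279600379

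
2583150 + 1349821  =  3932971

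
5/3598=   5/3598 = 0.00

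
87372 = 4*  21843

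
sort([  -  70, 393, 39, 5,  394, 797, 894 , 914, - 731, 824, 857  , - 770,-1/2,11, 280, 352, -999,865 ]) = [ - 999, - 770, - 731, - 70, - 1/2,5, 11,39, 280, 352,393 , 394 , 797, 824, 857, 865, 894, 914]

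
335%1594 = 335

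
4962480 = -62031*( - 80)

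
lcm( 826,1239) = 2478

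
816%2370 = 816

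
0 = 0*4578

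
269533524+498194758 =767728282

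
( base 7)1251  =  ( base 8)735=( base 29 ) GD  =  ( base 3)122200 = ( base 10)477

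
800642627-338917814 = 461724813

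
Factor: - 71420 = - 2^2*5^1 *3571^1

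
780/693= 260/231 =1.13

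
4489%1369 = 382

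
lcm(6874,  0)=0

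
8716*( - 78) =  - 679848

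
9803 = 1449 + 8354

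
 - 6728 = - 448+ - 6280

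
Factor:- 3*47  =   - 3^1*47^1 = - 141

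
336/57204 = 4/681 = 0.01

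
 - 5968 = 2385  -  8353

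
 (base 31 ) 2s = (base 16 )5A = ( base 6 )230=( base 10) 90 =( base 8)132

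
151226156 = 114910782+36315374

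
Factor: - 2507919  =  - 3^1 * 835973^1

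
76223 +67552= 143775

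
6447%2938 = 571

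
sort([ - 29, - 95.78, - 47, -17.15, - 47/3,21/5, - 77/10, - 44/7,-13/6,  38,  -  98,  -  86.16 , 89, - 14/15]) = [ - 98, - 95.78, - 86.16, - 47,  -  29, - 17.15, - 47/3, - 77/10, - 44/7, - 13/6 ,-14/15,  21/5,38, 89]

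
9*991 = 8919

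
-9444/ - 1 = 9444/1 = 9444.00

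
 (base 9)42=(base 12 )32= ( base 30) 18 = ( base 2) 100110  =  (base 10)38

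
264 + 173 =437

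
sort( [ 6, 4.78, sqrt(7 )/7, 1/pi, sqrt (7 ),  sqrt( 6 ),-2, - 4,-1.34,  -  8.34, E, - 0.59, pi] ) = [ - 8.34, - 4, - 2,  -  1.34,- 0.59,1/pi, sqrt(7 )/7,  sqrt(6), sqrt(7 ), E, pi, 4.78, 6 ]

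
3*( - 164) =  - 492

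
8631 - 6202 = 2429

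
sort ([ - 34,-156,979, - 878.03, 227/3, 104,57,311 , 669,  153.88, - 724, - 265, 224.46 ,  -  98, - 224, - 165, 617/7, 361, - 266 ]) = [ - 878.03,-724  , - 266, - 265, - 224, - 165, - 156,-98, - 34,57, 227/3, 617/7, 104,  153.88, 224.46, 311,361, 669, 979 ] 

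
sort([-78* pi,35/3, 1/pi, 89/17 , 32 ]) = [ - 78* pi,1/pi,  89/17,35/3, 32] 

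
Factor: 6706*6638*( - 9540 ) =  - 2^4*3^2*5^1 * 7^1*53^1*479^1 *3319^1 = -  424667643120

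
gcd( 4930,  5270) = 170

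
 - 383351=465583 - 848934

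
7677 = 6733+944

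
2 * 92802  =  185604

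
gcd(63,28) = 7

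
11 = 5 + 6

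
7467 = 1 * 7467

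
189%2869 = 189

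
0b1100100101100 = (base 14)24c4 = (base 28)864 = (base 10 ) 6444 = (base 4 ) 1210230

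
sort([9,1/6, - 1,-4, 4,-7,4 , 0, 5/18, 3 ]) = [ - 7, - 4, - 1,0, 1/6,  5/18, 3, 4,4,9]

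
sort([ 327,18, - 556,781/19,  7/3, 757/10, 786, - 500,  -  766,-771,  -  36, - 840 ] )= [ - 840 , - 771,-766, - 556, - 500, - 36, 7/3, 18,781/19,757/10, 327,  786]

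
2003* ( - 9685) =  - 19399055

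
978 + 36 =1014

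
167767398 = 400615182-232847784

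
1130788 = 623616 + 507172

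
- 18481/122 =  - 152 + 63/122 = -151.48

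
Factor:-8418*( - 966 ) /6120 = 225883/170= 2^( - 1)*5^ ( - 1 )*7^1*17^( -1)* 23^2*61^1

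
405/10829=405/10829 = 0.04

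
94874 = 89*1066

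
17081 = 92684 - 75603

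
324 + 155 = 479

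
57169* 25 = 1429225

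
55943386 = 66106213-10162827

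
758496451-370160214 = 388336237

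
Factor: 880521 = 3^1 * 293507^1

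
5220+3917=9137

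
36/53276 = 9/13319 = 0.00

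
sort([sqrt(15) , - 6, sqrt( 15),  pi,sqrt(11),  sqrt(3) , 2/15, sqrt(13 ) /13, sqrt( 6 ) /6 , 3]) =[ - 6, 2/15,sqrt (13)/13, sqrt(6 ) /6, sqrt(3), 3 , pi , sqrt( 11), sqrt(15),sqrt( 15)]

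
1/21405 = 1/21405= 0.00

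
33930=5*6786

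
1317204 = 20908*63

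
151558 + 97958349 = 98109907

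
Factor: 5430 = 2^1*3^1*5^1 * 181^1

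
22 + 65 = 87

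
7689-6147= 1542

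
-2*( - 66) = 132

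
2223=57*39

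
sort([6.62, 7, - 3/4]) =[ - 3/4 , 6.62 , 7] 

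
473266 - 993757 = - 520491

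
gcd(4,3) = 1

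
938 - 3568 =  - 2630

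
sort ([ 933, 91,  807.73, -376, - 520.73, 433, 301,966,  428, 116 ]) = [ - 520.73, - 376, 91,116, 301,  428, 433, 807.73, 933, 966]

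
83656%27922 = 27812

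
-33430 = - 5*6686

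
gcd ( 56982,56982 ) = 56982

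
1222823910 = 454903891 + 767920019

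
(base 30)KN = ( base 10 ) 623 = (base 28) m7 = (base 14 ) 327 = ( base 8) 1157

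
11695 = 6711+4984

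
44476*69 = 3068844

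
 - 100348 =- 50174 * 2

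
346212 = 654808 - 308596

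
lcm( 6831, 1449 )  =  47817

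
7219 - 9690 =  - 2471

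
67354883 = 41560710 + 25794173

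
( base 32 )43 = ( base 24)5b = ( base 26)51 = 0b10000011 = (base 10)131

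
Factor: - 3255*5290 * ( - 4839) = 2^1*3^2 * 5^2 * 7^1*23^2*31^1* 1613^1 = 83322499050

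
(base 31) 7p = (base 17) E4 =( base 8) 362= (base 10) 242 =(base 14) 134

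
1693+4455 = 6148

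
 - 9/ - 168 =3/56 =0.05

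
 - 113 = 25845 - 25958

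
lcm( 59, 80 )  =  4720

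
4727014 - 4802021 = - 75007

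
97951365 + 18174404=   116125769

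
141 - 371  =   - 230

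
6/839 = 6/839 = 0.01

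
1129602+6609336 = 7738938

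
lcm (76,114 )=228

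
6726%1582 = 398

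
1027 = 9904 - 8877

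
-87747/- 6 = 29249/2 = 14624.50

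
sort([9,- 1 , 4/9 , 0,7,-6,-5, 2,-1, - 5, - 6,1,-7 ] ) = [ - 7,-6 , - 6,-5,-5, - 1,-1,0, 4/9, 1,  2,7, 9]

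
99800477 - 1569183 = 98231294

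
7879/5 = 7879/5 = 1575.80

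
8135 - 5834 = 2301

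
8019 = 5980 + 2039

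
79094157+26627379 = 105721536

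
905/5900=181/1180 = 0.15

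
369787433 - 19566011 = 350221422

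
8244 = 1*8244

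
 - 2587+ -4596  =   - 7183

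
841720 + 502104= 1343824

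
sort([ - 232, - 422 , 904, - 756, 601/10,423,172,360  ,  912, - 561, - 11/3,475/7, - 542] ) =[ - 756, - 561, - 542, - 422,-232, - 11/3 , 601/10,475/7, 172,360,423, 904,912]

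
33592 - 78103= - 44511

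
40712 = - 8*( - 5089) 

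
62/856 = 31/428= 0.07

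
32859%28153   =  4706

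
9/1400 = 9/1400 = 0.01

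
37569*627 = 23555763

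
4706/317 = 14 + 268/317 =14.85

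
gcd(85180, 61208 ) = 4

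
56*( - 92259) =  - 5166504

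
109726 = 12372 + 97354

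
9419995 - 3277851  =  6142144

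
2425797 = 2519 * 963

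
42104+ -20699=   21405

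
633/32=19+25/32 = 19.78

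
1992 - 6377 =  - 4385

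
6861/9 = 762 + 1/3 = 762.33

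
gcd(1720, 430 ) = 430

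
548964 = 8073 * 68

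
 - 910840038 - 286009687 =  -1196849725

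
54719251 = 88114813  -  33395562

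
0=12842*0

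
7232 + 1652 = 8884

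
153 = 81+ 72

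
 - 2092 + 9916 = 7824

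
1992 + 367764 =369756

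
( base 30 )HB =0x209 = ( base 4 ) 20021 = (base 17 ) 1db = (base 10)521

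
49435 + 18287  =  67722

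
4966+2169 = 7135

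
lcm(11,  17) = 187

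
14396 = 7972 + 6424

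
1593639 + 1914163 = 3507802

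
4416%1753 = 910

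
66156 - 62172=3984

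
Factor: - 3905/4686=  - 5/6 = - 2^(-1 )*3^(- 1 ) * 5^1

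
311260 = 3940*79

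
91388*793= 72470684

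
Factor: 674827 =674827^1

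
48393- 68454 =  - 20061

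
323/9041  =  323/9041  =  0.04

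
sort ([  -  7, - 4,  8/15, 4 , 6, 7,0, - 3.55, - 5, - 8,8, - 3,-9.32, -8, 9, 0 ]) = [ - 9.32, - 8, - 8,  -  7, - 5, - 4, - 3.55, - 3 , 0,0 , 8/15, 4, 6,  7, 8,  9 ] 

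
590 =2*295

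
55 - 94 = -39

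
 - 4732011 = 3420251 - 8152262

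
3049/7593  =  3049/7593 = 0.40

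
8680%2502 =1174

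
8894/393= 8894/393 = 22.63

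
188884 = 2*94442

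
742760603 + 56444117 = 799204720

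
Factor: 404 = 2^2*101^1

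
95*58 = 5510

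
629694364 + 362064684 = 991759048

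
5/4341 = 5/4341 = 0.00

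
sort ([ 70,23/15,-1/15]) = [ - 1/15 , 23/15,70]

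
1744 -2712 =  - 968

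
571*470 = 268370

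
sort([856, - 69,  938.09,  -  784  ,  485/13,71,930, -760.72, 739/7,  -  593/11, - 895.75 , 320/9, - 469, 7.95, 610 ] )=[-895.75 ,- 784,-760.72,-469, - 69, - 593/11,7.95, 320/9, 485/13, 71,739/7,610,856, 930,938.09]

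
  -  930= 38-968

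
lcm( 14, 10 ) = 70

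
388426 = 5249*74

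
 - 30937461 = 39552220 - 70489681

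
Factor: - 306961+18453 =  - 288508 = - 2^2*11^1*79^1*83^1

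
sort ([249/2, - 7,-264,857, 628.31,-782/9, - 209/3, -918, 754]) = [-918, - 264,  -  782/9, - 209/3, - 7,  249/2,  628.31, 754, 857 ] 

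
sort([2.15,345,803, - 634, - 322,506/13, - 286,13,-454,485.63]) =[ - 634, - 454, - 322, -286,2.15,13,506/13,345, 485.63,803] 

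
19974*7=139818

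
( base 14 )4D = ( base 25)2j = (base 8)105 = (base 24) 2l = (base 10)69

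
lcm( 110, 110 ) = 110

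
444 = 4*111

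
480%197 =86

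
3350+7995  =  11345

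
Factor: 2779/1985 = 7/5 = 5^(  -  1 )*  7^1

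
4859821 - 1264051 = 3595770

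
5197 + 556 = 5753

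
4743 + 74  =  4817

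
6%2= 0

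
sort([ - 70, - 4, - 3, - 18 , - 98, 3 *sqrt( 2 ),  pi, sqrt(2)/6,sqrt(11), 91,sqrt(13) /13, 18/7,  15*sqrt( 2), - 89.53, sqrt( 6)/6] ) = [ - 98, - 89.53, - 70,-18, - 4, - 3,sqrt ( 2)/6,  sqrt(13)/13, sqrt(6) /6, 18/7 , pi,  sqrt( 11),3 * sqrt( 2),15*sqrt(2)  ,  91]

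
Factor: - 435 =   -  3^1*5^1*29^1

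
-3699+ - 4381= -8080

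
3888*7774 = 30225312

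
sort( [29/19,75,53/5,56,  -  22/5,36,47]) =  [-22/5,29/19,53/5,  36,47, 56,75]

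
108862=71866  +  36996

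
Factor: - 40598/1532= - 53/2 = - 2^( -1) * 53^1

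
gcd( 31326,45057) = 69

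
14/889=2/127 = 0.02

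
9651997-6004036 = 3647961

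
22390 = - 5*( - 4478 ) 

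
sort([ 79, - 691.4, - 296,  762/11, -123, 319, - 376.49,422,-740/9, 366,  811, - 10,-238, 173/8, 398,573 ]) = [ - 691.4, - 376.49, - 296, - 238,- 123, - 740/9, - 10, 173/8,  762/11, 79, 319, 366, 398, 422, 573, 811] 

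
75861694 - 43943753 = 31917941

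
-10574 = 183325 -193899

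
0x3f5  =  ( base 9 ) 1345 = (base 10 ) 1013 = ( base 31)11l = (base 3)1101112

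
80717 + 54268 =134985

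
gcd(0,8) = 8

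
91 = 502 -411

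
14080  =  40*352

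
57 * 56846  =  3240222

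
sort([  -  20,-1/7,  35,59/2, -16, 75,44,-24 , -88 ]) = [ - 88, - 24 , - 20,- 16,  -  1/7, 59/2 , 35,44, 75 ] 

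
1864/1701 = 1+163/1701 = 1.10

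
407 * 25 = 10175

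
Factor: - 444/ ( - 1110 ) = 2^1*5^ (  -  1 ) = 2/5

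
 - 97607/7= -13944  +  1/7 = -13943.86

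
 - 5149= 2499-7648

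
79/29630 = 79/29630= 0.00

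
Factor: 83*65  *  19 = 5^1*13^1*19^1  *83^1= 102505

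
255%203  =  52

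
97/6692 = 97/6692 =0.01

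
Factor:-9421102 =  -  2^1*193^1*24407^1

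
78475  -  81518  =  -3043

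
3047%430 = 37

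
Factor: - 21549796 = -2^2 * 577^1  *9337^1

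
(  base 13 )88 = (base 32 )3G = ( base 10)112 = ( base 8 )160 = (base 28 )40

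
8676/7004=2169/1751 = 1.24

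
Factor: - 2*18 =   -  36= -2^2*3^2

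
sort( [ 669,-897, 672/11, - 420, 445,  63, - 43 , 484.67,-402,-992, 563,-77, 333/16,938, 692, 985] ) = [ - 992,-897,-420,- 402, - 77,- 43, 333/16,672/11, 63,445, 484.67, 563,669,692 , 938,985]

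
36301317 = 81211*447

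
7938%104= 34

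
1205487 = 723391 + 482096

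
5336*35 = 186760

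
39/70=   39/70 = 0.56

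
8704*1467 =12768768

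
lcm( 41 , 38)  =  1558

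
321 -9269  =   - 8948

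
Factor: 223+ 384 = 607= 607^1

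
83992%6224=3080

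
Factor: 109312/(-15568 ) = -2^4 * 61^1*139^(  -  1 ) = -976/139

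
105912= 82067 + 23845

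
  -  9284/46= -202 + 4/23 = - 201.83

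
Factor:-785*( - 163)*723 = 92511465 = 3^1*5^1*157^1*163^1*241^1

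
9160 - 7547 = 1613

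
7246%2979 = 1288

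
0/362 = 0 = 0.00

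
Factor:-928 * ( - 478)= 443584 = 2^6 * 29^1*239^1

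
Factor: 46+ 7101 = 7147 = 7^1*1021^1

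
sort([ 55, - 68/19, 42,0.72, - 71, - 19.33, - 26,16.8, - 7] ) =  [ - 71 , - 26,-19.33, - 7,-68/19, 0.72, 16.8,42,55]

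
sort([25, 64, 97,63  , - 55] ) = [ - 55,25,63, 64,97]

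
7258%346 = 338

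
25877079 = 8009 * 3231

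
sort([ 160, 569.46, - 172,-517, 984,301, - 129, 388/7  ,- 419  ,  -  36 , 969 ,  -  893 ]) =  [  -  893,  -  517,  -  419,- 172 ,  -  129, - 36,388/7, 160,301, 569.46,969, 984]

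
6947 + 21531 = 28478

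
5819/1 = 5819 = 5819.00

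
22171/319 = 69+160/319 = 69.50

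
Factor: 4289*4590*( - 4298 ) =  - 84612619980 = - 2^2 * 3^3*5^1*7^1*17^1 * 307^1*4289^1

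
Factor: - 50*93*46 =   -  213900 = -2^2*3^1*5^2*23^1*31^1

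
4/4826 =2/2413 = 0.00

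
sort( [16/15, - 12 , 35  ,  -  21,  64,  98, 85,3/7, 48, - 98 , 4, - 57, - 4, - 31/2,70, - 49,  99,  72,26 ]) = [ - 98, - 57,-49, - 21, - 31/2,-12,-4 , 3/7,  16/15,4,  26 , 35,48,  64,70 , 72, 85,  98 , 99 ]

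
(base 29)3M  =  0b1101101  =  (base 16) 6d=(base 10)109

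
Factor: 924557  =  924557^1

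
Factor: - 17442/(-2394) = 3^1*7^( - 1 ) * 17^1 = 51/7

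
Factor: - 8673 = - 3^1*7^2 * 59^1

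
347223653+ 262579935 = 609803588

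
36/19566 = 2/1087=0.00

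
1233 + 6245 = 7478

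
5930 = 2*2965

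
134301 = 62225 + 72076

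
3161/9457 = 3161/9457 = 0.33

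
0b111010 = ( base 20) 2i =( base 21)2G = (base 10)58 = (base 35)1N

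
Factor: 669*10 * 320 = 2^7 * 3^1 * 5^2*  223^1 = 2140800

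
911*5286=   4815546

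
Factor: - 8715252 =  - 2^2* 3^1*7^1*13^1*23^1*347^1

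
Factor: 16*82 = 2^5*41^1 = 1312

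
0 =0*230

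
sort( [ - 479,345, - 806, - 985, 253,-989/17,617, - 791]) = [ - 985, - 806, - 791, - 479,-989/17, 253, 345, 617]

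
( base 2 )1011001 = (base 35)2j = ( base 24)3h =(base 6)225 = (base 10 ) 89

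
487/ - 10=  - 487/10 = - 48.70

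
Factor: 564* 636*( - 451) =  - 2^4*3^2*11^1*41^1*  47^1*53^1 = - 161775504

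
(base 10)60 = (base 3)2020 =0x3c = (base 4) 330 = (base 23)2E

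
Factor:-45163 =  - 19^1 * 2377^1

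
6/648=1/108  =  0.01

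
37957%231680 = 37957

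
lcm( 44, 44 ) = 44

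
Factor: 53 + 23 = 2^2*19^1 = 76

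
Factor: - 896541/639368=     -  2^( - 3 )*3^1 *229^( - 1 )*349^( - 1)*298847^1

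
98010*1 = 98010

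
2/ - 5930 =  - 1/2965 = - 0.00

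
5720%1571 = 1007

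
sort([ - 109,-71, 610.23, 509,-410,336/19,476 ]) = [ - 410, - 109,  -  71, 336/19,476, 509 , 610.23]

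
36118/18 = 18059/9 = 2006.56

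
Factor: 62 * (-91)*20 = -112840 = - 2^3*5^1*7^1 * 13^1* 31^1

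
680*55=37400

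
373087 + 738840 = 1111927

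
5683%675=283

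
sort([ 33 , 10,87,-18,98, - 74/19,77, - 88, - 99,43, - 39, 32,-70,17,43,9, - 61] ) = [  -  99,  -  88, - 70,-61, - 39,  -  18, - 74/19,  9, 10,17, 32,33,43,43, 77, 87,98]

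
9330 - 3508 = 5822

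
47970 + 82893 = 130863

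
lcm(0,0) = 0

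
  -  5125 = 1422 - 6547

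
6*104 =624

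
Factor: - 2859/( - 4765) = 3^1*5^( - 1) = 3/5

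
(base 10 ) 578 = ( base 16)242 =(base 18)1E2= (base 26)M6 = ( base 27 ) lb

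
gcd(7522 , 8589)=1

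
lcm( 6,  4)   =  12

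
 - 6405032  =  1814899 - 8219931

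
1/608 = 1/608 = 0.00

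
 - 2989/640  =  - 2989/640 = - 4.67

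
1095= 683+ 412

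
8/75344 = 1/9418=0.00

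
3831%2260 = 1571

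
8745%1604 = 725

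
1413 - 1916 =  - 503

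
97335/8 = 12166 + 7/8 = 12166.88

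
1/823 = 1/823 = 0.00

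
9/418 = 9/418 =0.02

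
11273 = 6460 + 4813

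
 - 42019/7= - 42019/7=- 6002.71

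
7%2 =1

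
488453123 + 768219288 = 1256672411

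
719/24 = 719/24 = 29.96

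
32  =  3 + 29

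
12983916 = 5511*2356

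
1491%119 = 63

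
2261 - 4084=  - 1823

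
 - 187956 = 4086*( - 46 ) 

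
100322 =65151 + 35171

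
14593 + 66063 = 80656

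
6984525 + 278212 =7262737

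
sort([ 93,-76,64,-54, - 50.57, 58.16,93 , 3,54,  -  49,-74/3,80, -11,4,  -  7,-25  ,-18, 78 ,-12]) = [ -76, - 54, - 50.57, - 49, - 25,  -  74/3, - 18,-12,-11 ,-7,3,4,54,58.16,64,78,80,93, 93 ]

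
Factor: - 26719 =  - 7^1*11^1*347^1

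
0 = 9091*0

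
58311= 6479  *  9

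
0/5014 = 0= 0.00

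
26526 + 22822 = 49348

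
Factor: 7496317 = 19^1*41^1*9623^1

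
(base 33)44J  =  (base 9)6157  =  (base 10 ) 4507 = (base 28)5kr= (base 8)10633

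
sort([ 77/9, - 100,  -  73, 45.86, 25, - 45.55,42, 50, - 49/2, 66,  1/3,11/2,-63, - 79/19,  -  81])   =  [ -100, - 81 ,  -  73,  -  63, - 45.55 , - 49/2, - 79/19, 1/3 , 11/2, 77/9, 25 , 42, 45.86, 50, 66 ]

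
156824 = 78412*2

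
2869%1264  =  341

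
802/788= 401/394  =  1.02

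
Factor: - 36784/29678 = - 2^3*11^1*71^ ( - 1 ) = - 88/71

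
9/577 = 9/577 = 0.02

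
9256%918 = 76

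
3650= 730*5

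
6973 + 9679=16652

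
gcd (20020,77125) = 5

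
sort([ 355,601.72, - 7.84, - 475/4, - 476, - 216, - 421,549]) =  [ - 476, - 421, - 216,-475/4,- 7.84,355, 549,  601.72]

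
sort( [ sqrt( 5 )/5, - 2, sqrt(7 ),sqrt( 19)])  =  [ - 2, sqrt(5)/5,sqrt(7 ),  sqrt( 19)] 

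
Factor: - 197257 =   -  197257^1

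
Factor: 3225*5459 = 3^1 *5^2*43^1 *53^1 * 103^1 = 17605275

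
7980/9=886 + 2/3 = 886.67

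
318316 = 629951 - 311635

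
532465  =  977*545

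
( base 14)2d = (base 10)41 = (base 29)1c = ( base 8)51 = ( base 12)35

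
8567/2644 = 3 + 635/2644 = 3.24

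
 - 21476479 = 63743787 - 85220266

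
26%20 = 6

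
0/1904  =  0= 0.00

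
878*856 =751568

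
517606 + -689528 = - 171922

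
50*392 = 19600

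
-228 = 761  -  989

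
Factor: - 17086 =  - 2^1 * 8543^1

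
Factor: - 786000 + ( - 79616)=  - 865616=-2^4*54101^1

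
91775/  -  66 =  - 1391 + 31/66=- 1390.53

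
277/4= 277/4 =69.25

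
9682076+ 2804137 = 12486213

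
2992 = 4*748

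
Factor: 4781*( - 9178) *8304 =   -  364379669472 = - 2^5*3^1 * 7^1*13^1*173^1*353^1*683^1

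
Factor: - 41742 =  - 2^1*3^3*  773^1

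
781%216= 133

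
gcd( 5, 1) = 1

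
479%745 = 479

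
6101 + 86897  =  92998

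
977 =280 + 697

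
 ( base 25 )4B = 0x6f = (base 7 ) 216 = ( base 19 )5g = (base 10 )111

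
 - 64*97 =- 6208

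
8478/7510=1+484/3755   =  1.13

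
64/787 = 64/787= 0.08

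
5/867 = 5/867 =0.01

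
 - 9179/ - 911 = 9179/911 =10.08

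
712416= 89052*8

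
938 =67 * 14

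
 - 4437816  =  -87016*51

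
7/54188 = 7/54188= 0.00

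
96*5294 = 508224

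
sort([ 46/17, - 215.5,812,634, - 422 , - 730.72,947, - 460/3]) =[ - 730.72, - 422,-215.5,-460/3,46/17,634, 812,947]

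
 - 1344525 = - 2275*591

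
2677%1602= 1075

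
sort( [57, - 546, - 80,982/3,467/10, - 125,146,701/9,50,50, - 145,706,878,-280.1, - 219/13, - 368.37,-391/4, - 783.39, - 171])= [ - 783.39, - 546,-368.37, - 280.1, - 171, - 145,-125, - 391/4,-80, - 219/13,467/10,50, 50, 57  ,  701/9,146,982/3,706, 878 ]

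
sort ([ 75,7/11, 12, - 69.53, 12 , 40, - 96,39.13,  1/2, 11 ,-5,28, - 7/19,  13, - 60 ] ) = [-96, - 69.53,  -  60, - 5, - 7/19,1/2,  7/11, 11, 12,12,  13,28,  39.13,  40, 75 ] 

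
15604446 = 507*30778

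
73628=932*79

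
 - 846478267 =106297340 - 952775607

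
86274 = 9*9586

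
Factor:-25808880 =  - 2^4*  3^1 * 5^1*53^1*2029^1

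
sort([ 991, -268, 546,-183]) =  [ - 268, - 183, 546, 991]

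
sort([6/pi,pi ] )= [ 6/pi,pi ]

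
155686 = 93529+62157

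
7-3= 4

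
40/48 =5/6 = 0.83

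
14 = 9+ 5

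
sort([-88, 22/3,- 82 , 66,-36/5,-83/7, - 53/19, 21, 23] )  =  [-88, - 82, - 83/7,  -  36/5,- 53/19  ,  22/3, 21, 23, 66]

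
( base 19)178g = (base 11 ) 71a6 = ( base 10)9554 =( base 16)2552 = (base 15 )2c6e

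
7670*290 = 2224300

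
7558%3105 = 1348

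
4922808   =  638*7716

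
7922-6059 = 1863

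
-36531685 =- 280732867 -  - 244201182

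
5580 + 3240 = 8820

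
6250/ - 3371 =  - 2 + 492/3371 = - 1.85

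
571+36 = 607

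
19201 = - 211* ( - 91 )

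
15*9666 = 144990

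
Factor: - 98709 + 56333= - 42376 = - 2^3 * 5297^1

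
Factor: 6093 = 3^2* 677^1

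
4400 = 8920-4520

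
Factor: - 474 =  -2^1*3^1*79^1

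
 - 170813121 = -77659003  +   - 93154118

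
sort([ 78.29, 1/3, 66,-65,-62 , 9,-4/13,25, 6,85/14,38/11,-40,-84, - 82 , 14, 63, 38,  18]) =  [-84, - 82,-65, - 62,-40, - 4/13, 1/3,38/11,6, 85/14,9, 14, 18,25, 38,63, 66,78.29 ] 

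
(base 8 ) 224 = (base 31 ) 4O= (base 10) 148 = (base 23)6A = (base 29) 53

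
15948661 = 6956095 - - 8992566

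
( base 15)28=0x26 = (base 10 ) 38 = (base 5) 123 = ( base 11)35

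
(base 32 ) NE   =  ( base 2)1011101110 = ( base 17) 2A2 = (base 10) 750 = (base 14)3b8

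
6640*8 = 53120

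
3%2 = 1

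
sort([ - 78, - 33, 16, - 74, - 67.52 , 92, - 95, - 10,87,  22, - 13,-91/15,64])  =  [ - 95, - 78, - 74, - 67.52 , - 33, - 13,-10, -91/15,16, 22, 64, 87, 92] 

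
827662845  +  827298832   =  1654961677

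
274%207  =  67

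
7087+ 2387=9474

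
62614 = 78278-15664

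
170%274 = 170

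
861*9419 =8109759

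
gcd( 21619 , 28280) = 1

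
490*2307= 1130430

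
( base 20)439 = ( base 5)23134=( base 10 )1669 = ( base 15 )764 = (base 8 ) 3205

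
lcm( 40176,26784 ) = 80352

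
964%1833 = 964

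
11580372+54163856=65744228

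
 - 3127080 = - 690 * 4532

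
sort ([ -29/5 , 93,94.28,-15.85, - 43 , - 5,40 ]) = [ - 43,-15.85  , - 29/5 , - 5, 40,93, 94.28 ]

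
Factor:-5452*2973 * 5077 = -2^2*3^1*29^1 * 47^1*991^1 *5077^1 = -82292057292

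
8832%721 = 180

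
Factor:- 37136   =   -2^4 * 11^1*211^1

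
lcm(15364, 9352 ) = 215096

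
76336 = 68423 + 7913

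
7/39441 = 7/39441=0.00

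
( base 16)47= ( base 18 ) 3h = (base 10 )71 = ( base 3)2122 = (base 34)23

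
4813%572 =237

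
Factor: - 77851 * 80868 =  - 6295654668 = -2^2 *3^1*23^1*127^1 * 293^1 * 613^1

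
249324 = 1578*158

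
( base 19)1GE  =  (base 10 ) 679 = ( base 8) 1247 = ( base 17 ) 25G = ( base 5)10204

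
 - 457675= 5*(-91535)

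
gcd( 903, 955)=1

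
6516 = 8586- 2070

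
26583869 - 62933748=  - 36349879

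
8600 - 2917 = 5683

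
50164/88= 12541/22 = 570.05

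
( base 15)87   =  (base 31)43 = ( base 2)1111111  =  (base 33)3s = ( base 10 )127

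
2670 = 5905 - 3235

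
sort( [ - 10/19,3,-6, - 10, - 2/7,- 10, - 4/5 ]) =[ - 10, - 10, - 6, - 4/5,-10/19, - 2/7, 3]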